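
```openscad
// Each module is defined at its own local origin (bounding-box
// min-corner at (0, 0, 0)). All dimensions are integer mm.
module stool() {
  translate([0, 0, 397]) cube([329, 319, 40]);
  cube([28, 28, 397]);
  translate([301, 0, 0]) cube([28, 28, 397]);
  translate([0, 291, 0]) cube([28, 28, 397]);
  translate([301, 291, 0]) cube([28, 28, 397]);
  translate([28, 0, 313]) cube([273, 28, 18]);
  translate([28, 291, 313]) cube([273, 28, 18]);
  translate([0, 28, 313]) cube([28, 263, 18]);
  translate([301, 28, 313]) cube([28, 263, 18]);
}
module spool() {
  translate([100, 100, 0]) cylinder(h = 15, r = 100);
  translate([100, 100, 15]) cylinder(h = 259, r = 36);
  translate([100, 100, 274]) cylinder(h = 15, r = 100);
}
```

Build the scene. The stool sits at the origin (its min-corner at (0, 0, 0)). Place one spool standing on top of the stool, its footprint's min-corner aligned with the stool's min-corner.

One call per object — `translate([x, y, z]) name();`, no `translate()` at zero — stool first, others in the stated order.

stool();
translate([0, 0, 437]) spool();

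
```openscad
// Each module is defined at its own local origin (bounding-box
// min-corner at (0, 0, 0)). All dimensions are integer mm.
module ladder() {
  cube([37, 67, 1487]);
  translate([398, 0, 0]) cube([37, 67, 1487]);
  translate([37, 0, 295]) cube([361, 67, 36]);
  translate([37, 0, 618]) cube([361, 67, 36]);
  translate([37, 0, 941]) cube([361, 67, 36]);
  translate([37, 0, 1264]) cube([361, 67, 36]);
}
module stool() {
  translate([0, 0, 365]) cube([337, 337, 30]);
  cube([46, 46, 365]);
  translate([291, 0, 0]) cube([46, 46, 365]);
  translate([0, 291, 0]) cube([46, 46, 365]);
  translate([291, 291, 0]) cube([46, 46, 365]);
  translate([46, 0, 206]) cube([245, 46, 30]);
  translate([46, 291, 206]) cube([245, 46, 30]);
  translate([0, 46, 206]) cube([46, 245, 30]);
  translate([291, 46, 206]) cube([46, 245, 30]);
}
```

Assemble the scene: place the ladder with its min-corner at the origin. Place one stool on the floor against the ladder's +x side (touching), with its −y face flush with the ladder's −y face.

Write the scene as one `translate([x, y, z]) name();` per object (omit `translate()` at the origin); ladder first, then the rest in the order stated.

ladder();
translate([435, 0, 0]) stool();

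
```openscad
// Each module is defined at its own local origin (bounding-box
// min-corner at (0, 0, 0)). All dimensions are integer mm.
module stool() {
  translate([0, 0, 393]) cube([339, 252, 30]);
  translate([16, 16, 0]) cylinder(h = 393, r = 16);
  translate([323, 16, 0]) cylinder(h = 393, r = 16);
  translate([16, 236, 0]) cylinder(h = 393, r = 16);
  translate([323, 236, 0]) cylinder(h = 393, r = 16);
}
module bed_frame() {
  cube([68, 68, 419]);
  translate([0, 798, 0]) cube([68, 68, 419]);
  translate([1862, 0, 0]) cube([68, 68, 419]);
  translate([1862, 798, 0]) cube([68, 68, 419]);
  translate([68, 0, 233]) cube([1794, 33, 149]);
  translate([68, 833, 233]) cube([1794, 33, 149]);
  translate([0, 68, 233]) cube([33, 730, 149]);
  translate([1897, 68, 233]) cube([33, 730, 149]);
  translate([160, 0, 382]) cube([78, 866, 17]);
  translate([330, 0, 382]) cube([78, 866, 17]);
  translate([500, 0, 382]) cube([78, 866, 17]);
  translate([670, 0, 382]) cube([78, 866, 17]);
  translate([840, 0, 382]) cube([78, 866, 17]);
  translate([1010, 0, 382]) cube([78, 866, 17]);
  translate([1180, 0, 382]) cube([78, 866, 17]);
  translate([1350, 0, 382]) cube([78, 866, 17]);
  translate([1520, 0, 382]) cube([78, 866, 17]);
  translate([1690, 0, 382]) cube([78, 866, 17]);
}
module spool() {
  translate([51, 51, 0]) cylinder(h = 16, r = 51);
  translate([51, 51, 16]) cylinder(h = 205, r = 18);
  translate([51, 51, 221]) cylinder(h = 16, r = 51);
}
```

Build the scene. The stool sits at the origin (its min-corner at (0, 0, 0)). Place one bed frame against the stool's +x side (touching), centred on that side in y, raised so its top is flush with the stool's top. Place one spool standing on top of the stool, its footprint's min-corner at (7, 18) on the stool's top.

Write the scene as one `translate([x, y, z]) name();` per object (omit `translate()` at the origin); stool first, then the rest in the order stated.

stool();
translate([339, -307, 4]) bed_frame();
translate([7, 18, 423]) spool();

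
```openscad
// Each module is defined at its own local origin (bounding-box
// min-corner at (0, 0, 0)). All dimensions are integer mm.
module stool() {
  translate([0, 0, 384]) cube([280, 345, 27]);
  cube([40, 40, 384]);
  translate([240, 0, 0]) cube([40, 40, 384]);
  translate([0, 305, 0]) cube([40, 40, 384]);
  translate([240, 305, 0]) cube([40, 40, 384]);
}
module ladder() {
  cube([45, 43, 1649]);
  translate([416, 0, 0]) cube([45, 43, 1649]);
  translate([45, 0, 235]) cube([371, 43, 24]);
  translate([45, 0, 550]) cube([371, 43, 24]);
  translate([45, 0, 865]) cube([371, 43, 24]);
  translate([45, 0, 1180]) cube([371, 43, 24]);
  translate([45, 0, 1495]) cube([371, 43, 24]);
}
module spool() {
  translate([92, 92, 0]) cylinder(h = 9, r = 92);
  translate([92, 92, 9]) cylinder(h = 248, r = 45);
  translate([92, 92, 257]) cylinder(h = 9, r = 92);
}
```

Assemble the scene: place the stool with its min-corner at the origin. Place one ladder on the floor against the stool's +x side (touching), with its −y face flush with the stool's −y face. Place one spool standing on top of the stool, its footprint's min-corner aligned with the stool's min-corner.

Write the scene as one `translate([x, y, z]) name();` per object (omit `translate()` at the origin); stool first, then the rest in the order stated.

stool();
translate([280, 0, 0]) ladder();
translate([0, 0, 411]) spool();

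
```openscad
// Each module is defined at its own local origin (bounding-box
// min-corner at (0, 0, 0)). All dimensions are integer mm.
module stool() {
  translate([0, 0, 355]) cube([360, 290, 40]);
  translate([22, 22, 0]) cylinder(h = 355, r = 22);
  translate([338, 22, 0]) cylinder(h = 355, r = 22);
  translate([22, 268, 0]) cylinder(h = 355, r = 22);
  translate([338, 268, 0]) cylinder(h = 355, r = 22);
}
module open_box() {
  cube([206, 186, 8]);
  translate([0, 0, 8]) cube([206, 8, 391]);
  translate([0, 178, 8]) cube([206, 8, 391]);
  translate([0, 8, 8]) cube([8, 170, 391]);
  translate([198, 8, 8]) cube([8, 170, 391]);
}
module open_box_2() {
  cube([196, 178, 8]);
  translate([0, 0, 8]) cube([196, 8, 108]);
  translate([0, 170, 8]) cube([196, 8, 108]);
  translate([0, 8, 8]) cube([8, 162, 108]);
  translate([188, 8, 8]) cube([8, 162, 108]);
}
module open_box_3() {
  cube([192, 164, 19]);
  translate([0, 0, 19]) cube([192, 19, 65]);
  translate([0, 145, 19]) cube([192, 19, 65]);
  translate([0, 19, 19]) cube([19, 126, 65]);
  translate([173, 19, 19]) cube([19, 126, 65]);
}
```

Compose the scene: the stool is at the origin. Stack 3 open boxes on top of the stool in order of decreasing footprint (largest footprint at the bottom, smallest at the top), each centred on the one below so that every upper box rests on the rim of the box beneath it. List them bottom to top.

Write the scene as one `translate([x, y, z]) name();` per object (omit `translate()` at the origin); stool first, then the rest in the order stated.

stool();
translate([77, 52, 395]) open_box();
translate([82, 56, 794]) open_box_2();
translate([84, 63, 910]) open_box_3();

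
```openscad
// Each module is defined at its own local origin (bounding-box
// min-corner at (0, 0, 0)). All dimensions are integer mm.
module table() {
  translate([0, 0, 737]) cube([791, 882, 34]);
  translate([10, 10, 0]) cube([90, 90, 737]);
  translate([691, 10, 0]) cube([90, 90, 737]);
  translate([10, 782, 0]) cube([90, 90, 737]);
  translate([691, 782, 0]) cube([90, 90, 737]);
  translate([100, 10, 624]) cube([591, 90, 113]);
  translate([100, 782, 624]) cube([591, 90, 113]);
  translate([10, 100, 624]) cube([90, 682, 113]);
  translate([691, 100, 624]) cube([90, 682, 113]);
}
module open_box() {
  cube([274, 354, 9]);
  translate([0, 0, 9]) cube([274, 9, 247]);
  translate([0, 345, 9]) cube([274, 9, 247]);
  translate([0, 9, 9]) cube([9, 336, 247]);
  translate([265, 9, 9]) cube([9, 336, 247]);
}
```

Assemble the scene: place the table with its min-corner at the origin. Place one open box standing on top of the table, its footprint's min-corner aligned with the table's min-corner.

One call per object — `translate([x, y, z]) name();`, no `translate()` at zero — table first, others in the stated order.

table();
translate([0, 0, 771]) open_box();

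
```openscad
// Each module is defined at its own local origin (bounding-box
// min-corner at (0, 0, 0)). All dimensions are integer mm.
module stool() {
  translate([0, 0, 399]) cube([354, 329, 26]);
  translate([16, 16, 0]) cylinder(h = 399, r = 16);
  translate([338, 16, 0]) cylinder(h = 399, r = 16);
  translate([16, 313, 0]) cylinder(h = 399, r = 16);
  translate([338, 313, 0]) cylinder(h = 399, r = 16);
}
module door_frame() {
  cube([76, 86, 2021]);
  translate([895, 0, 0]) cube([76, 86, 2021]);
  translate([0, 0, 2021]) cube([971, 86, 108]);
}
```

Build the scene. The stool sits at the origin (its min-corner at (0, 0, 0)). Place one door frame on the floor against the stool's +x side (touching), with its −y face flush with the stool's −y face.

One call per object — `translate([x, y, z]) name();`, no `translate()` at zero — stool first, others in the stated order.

stool();
translate([354, 0, 0]) door_frame();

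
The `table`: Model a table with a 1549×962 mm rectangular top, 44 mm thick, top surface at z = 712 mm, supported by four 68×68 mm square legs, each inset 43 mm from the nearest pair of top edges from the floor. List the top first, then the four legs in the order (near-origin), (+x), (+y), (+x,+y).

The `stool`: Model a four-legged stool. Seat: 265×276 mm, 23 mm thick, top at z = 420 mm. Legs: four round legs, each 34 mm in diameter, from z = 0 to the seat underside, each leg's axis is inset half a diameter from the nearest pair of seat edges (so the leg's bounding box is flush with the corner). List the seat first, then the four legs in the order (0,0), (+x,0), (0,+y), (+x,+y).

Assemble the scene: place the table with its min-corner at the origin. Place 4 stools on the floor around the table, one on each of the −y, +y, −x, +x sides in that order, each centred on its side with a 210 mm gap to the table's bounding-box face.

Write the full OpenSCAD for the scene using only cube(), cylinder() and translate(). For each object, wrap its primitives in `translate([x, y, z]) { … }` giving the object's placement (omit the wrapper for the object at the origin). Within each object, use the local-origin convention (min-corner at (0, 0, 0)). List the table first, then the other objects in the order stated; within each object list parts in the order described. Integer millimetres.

translate([0, 0, 668]) cube([1549, 962, 44]);
translate([43, 43, 0]) cube([68, 68, 668]);
translate([1438, 43, 0]) cube([68, 68, 668]);
translate([43, 851, 0]) cube([68, 68, 668]);
translate([1438, 851, 0]) cube([68, 68, 668]);
translate([642, -486, 0]) {
  translate([0, 0, 397]) cube([265, 276, 23]);
  translate([17, 17, 0]) cylinder(h = 397, r = 17);
  translate([248, 17, 0]) cylinder(h = 397, r = 17);
  translate([17, 259, 0]) cylinder(h = 397, r = 17);
  translate([248, 259, 0]) cylinder(h = 397, r = 17);
}
translate([642, 1172, 0]) {
  translate([0, 0, 397]) cube([265, 276, 23]);
  translate([17, 17, 0]) cylinder(h = 397, r = 17);
  translate([248, 17, 0]) cylinder(h = 397, r = 17);
  translate([17, 259, 0]) cylinder(h = 397, r = 17);
  translate([248, 259, 0]) cylinder(h = 397, r = 17);
}
translate([-475, 343, 0]) {
  translate([0, 0, 397]) cube([265, 276, 23]);
  translate([17, 17, 0]) cylinder(h = 397, r = 17);
  translate([248, 17, 0]) cylinder(h = 397, r = 17);
  translate([17, 259, 0]) cylinder(h = 397, r = 17);
  translate([248, 259, 0]) cylinder(h = 397, r = 17);
}
translate([1759, 343, 0]) {
  translate([0, 0, 397]) cube([265, 276, 23]);
  translate([17, 17, 0]) cylinder(h = 397, r = 17);
  translate([248, 17, 0]) cylinder(h = 397, r = 17);
  translate([17, 259, 0]) cylinder(h = 397, r = 17);
  translate([248, 259, 0]) cylinder(h = 397, r = 17);
}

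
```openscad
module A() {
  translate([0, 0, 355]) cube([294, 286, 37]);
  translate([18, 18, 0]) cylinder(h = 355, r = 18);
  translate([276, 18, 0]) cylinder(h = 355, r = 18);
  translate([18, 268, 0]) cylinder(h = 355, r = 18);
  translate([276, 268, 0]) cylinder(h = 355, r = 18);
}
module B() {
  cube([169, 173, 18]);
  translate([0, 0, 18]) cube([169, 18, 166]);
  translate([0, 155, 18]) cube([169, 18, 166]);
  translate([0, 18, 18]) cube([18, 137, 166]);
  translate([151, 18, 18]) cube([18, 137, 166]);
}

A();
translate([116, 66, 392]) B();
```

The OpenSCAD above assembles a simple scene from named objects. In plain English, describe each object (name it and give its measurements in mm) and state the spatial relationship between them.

A is a four-legged stool. The seat is a 294×286×37 mm slab whose top surface is at z = 392 mm; four round legs, each 36 mm in diameter, run from the floor (z = 0) to the underside of the seat, each leg's axis is inset half a diameter from the nearest pair of seat edges (so the leg's bounding box is flush with the corner).

B is an open-topped rectangular box: outside dimensions 169×173×184 mm, with a uniform wall and base thickness of 18 mm. The base is a full 169×173 slab on the floor; four walls sit on top of the base. The front and back walls (the −y and +y sides) span the full width; the two side walls fit between them.

The open box is on top of the stool.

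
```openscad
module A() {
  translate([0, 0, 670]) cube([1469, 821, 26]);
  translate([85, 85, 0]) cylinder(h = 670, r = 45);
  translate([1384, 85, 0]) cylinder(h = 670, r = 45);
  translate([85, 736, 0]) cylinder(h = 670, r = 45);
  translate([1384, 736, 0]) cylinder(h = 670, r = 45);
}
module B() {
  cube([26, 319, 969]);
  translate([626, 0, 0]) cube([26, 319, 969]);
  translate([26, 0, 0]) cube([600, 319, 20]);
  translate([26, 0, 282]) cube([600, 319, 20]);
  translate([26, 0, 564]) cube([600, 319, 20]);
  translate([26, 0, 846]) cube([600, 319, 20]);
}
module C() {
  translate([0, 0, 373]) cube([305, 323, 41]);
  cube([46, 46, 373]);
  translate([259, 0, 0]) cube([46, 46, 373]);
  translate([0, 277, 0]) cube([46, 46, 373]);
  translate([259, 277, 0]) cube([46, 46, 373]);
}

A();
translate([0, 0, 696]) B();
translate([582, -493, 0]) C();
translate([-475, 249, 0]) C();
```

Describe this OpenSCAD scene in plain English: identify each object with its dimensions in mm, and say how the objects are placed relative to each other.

A is a table with a 1469×821 mm rectangular top, 26 mm thick, top surface at z = 696 mm, supported by four round legs of 90 mm diameter, each leg's bounding box inset 40 mm from the nearest pair of top edges, running from the floor.

B is a bookshelf 652 mm wide overall, 319 mm deep and 969 mm tall. The two sides are 26 mm thick vertical panels. 4 horizontal shelves of 20 mm thickness span between the inner faces of the sides; the lowest shelf sits on the floor and shelves are stacked with a clear vertical gap of 262 mm between each pair.

C is a simple wooden stool: a rectangular seat 305 mm (x) by 323 mm (y), 41 mm thick, top face at z = 414 mm, on four square legs, each 46×46 mm in cross-section. The legs rest on z = 0, each flush with a corner of the seat.

The bookshelf is on top of the table. Two stools sit around the table at the −y, −x sides.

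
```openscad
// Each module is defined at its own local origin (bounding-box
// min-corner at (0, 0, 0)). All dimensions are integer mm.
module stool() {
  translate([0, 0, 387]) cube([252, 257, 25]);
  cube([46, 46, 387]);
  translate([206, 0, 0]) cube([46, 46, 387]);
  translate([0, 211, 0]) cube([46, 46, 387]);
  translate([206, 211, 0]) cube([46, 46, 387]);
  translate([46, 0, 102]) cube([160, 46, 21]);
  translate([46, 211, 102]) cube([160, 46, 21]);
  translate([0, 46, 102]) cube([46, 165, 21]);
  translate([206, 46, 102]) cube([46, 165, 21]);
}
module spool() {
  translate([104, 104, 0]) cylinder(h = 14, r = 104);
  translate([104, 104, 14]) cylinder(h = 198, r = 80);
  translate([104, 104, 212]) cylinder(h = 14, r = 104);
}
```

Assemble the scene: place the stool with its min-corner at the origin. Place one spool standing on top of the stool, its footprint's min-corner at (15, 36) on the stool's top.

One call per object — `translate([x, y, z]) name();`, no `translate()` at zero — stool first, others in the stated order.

stool();
translate([15, 36, 412]) spool();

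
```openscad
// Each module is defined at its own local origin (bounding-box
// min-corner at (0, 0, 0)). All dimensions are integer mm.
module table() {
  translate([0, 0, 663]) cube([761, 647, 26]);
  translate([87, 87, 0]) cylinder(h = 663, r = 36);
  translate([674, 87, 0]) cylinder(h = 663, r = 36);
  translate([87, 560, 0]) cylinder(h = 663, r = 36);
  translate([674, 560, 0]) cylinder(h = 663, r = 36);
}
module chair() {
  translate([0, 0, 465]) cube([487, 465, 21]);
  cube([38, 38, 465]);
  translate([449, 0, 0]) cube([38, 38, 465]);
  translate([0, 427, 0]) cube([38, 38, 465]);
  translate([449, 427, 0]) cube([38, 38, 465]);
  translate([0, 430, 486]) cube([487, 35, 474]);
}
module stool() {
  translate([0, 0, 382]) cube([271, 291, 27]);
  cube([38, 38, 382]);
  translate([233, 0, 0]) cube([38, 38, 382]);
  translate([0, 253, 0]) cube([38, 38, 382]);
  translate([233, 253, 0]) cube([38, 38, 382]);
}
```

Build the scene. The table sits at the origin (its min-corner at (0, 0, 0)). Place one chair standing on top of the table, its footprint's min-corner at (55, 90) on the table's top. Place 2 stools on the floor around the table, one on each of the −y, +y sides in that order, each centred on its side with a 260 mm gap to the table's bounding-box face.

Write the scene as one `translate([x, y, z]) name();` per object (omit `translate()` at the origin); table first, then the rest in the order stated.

table();
translate([55, 90, 689]) chair();
translate([245, -551, 0]) stool();
translate([245, 907, 0]) stool();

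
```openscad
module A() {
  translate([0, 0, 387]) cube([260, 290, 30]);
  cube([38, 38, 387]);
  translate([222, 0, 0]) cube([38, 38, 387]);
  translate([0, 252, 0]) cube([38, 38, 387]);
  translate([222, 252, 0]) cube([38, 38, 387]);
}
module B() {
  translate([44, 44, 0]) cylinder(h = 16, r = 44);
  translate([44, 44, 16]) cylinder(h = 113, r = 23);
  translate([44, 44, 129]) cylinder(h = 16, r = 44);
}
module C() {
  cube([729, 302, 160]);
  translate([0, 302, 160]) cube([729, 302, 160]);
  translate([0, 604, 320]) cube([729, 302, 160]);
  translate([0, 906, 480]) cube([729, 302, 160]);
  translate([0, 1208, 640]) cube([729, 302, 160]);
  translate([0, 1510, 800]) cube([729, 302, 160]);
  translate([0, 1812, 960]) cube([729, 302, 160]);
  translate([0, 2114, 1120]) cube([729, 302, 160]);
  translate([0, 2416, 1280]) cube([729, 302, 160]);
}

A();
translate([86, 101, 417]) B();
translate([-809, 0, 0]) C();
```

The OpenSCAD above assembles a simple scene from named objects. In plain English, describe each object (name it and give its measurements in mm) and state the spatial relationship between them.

A is a four-legged stool. The seat is a 260×290×30 mm slab whose top surface is at z = 417 mm; four square legs, each 38×38 mm in cross-section, run from the floor (z = 0) to the underside of the seat, each flush with a corner of the seat.

B is a spool: two coaxial disc flanges of radius 44 mm and thickness 16 mm, joined by a core cylinder of radius 23 mm and height 113 mm. The lower flange rests on z = 0 and the three cylinders share a vertical axis.

C is a run of 9 identical solid stair steps. Each tread is 729×302 mm and each step block is 160 mm high. Step 1 rests on the floor; step k is offset from step 1 by (k−1)×302 mm in y and (k−1)×160 mm in z.

The spool is on top of the stool, centred. The staircase is on the floor beside the stool on its −x side.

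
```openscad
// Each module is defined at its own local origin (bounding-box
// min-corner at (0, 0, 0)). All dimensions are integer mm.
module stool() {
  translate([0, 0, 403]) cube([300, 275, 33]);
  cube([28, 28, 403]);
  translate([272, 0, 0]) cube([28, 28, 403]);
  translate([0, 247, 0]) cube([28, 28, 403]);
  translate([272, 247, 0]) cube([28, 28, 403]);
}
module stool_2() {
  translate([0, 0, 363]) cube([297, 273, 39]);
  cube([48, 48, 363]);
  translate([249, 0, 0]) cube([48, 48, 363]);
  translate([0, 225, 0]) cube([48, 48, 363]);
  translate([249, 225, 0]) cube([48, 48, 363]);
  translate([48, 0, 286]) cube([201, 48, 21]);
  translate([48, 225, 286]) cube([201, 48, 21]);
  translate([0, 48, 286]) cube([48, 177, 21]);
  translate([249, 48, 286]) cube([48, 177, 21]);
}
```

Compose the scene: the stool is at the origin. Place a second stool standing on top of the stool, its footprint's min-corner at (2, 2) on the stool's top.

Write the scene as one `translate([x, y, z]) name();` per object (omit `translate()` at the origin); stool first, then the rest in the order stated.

stool();
translate([2, 2, 436]) stool_2();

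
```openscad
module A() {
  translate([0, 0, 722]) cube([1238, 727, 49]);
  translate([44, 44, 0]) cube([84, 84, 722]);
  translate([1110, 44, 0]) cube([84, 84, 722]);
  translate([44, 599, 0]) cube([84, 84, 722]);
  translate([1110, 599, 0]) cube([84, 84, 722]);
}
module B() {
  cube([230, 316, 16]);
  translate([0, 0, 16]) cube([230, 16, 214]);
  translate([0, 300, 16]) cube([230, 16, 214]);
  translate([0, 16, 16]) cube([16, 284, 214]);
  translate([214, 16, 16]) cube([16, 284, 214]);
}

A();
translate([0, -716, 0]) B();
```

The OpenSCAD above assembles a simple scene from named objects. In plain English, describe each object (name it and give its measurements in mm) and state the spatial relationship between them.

A is a table: top 1238 mm (x) × 727 mm (y), 49 mm thick, upper face at z = 771 mm, on four 84×84 mm square legs, each inset 44 mm from the nearest pair of top edges, running from z = 0 to the bottom of the top.

B is an open-topped rectangular box: outside dimensions 230×316×230 mm, with a uniform wall and base thickness of 16 mm. The base is a full 230×316 slab on the floor; four walls sit on top of the base. The front and back walls (the −y and +y sides) span the full width; the two side walls fit between them.

The open box is on the floor beside the table on its −y side.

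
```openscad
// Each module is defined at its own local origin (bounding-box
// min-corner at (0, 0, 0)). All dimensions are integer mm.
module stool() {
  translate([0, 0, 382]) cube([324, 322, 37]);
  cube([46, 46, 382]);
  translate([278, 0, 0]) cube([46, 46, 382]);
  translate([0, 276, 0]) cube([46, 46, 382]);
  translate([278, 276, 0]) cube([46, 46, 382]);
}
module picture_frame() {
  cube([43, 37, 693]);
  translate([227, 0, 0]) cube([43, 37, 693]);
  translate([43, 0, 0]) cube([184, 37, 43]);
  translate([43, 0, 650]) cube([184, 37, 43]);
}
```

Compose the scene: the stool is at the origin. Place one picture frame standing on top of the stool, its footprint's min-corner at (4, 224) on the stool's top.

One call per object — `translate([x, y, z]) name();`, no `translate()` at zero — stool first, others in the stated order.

stool();
translate([4, 224, 419]) picture_frame();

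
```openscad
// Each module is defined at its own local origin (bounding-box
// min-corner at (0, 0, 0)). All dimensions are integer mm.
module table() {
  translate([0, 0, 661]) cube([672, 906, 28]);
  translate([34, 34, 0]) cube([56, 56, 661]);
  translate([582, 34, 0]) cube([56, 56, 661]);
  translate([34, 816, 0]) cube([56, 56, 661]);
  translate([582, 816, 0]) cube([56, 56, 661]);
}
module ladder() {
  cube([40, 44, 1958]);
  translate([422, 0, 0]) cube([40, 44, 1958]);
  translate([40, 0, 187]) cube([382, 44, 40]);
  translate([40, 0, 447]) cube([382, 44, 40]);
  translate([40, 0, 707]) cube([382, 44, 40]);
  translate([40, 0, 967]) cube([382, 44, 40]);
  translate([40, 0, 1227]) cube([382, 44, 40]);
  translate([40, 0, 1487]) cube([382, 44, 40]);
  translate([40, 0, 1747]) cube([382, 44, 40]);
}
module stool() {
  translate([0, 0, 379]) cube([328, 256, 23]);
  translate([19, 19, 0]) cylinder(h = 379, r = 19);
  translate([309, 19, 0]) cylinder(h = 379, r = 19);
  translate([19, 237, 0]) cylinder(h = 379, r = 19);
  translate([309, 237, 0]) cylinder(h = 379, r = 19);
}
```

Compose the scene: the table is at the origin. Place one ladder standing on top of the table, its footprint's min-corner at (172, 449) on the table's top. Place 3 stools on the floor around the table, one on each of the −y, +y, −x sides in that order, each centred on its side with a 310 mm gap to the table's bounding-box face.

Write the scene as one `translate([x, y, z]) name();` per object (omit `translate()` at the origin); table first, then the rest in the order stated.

table();
translate([172, 449, 689]) ladder();
translate([172, -566, 0]) stool();
translate([172, 1216, 0]) stool();
translate([-638, 325, 0]) stool();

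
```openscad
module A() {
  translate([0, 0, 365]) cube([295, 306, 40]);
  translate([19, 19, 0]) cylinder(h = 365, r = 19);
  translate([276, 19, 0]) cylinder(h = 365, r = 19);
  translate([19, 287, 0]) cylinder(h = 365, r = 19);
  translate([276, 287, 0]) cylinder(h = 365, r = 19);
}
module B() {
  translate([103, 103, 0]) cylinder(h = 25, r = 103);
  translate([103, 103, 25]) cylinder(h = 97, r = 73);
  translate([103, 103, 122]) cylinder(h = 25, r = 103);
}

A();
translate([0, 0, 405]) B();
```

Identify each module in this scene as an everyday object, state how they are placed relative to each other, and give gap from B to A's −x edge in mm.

A is a stool. B is a spool. The spool is on top of the stool. The gap from the spool to the stool's −x edge is 0 mm.

The spool's min-x is at 0; the stool's min-x is 0; gap = 0 mm.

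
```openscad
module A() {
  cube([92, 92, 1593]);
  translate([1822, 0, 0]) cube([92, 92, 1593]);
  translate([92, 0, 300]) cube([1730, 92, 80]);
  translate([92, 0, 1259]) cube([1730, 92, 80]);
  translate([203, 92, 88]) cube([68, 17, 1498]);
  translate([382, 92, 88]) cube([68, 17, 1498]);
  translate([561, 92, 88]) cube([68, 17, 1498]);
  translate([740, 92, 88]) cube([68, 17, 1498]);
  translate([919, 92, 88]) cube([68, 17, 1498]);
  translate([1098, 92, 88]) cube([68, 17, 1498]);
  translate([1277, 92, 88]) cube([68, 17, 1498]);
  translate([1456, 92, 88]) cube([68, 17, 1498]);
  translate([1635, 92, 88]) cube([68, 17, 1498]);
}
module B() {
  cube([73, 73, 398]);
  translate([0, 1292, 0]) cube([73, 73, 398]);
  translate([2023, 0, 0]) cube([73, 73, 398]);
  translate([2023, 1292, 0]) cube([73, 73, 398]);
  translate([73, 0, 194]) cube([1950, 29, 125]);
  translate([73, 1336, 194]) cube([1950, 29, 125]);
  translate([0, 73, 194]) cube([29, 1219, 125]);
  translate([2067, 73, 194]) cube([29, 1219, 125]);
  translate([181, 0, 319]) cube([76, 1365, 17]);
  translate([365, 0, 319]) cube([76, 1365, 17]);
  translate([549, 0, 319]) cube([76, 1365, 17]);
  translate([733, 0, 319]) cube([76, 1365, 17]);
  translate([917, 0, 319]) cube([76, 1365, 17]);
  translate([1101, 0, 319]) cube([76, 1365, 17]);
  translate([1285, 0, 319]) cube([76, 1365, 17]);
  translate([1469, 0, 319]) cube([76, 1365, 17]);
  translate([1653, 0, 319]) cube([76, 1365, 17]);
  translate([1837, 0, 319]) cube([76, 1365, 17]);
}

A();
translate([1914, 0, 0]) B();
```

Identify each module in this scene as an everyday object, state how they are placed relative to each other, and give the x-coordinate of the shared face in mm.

A is a fence section. B is a bed frame. The bed frame is against the fence section's +x side, with their −y faces flush. The x-coordinate of the shared face is 1914 mm.

The fence section's +x face and the bed frame's −x face are both at x = 1914 mm.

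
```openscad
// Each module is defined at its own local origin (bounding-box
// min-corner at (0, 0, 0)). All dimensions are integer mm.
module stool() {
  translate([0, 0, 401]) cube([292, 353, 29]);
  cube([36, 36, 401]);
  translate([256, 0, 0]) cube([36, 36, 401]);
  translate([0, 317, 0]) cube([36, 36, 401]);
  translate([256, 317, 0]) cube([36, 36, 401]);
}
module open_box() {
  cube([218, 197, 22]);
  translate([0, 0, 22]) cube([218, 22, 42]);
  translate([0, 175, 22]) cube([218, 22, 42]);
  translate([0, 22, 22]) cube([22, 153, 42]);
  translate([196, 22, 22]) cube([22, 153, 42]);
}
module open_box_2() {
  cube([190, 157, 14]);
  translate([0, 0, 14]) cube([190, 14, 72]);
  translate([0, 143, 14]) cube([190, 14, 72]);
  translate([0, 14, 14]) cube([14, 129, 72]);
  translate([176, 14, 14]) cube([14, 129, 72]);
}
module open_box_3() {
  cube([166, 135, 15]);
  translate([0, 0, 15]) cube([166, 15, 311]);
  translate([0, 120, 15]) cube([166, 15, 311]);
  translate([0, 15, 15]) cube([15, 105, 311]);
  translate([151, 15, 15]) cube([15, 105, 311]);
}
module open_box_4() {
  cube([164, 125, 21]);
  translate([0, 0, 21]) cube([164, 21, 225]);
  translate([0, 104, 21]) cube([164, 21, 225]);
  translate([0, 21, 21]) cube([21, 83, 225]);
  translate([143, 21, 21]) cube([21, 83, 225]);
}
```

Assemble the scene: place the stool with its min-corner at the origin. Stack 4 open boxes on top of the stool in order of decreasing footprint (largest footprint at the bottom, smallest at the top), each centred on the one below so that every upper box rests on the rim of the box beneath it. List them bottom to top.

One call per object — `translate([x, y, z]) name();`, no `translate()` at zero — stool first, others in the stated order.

stool();
translate([37, 78, 430]) open_box();
translate([51, 98, 494]) open_box_2();
translate([63, 109, 580]) open_box_3();
translate([64, 114, 906]) open_box_4();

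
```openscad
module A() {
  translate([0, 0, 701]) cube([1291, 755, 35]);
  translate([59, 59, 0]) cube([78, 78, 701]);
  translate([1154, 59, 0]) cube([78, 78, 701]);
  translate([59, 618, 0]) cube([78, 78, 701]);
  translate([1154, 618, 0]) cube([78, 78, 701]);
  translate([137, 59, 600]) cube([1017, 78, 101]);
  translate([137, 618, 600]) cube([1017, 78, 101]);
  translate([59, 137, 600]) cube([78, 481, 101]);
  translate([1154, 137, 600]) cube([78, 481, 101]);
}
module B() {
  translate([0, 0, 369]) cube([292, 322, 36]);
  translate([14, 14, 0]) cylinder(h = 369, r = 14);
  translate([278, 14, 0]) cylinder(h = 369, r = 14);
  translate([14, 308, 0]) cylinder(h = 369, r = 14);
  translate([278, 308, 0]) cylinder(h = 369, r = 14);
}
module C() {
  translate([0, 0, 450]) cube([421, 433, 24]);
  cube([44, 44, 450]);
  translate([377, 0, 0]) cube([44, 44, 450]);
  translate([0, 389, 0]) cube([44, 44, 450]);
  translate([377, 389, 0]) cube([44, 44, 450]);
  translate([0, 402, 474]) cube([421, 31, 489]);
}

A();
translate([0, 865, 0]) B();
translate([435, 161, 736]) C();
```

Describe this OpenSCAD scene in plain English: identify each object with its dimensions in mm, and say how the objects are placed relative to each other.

A is a table with a 1291×755 mm rectangular top, 35 mm thick, top surface at z = 736 mm, supported by four 78×78 mm square legs, each inset 59 mm from the nearest pair of top edges, running from the floor. Four apron rails, 78 mm thick and 101 mm tall, run between adjacent legs with their top edges flush with the underside of the top and their outer faces flush with the legs' outer faces.

B is a four-legged stool. The seat is 292×322 mm, 36 mm thick, top at z = 405 mm. It stands on four round legs, each 28 mm in diameter, from z = 0 to the seat underside, each leg's axis is inset half a diameter from the nearest pair of seat edges (so the leg's bounding box is flush with the corner).

C is a chair: 421×433 mm seat, 24 mm thick, top at z = 474 mm, on four 44 mm square corner legs flush with the seat edges. A 31 mm thick backrest slab spans the full seat width, extending 489 mm above the seat top, its back face flush with the seat's +y edge.

The stool is on the floor beside the table on its +y side. The chair is on top of the table, centred.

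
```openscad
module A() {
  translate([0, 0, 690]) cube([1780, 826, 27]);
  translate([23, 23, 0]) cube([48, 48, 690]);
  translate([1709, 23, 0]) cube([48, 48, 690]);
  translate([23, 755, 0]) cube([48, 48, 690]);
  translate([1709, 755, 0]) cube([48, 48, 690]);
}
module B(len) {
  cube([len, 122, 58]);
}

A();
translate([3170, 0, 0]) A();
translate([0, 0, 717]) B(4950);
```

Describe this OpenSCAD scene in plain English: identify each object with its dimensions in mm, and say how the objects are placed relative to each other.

A is a table: top 1780 mm (x) × 826 mm (y), 27 mm thick, upper face at z = 717 mm, on four 48×48 mm square legs, each inset 23 mm from the nearest pair of top edges, running from z = 0 to the bottom of the top.

B is a rectangular beam 4950 mm long (x), 122 mm deep (y), 58 mm thick (z).

The beam spans the tops of two tables placed 1390 mm apart, resting at z = 717 mm.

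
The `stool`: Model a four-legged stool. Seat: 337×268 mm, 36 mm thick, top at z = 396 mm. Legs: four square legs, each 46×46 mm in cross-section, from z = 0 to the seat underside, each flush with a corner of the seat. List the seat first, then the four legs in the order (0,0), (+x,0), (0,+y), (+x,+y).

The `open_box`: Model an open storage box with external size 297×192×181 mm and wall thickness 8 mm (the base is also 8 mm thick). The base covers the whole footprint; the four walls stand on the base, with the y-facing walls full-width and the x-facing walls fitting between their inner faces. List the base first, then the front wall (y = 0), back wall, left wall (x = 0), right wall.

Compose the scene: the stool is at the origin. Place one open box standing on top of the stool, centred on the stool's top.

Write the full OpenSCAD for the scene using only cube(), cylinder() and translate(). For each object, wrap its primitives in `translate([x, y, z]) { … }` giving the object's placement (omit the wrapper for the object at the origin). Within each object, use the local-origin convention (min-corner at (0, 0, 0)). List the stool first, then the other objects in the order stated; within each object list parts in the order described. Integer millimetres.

translate([0, 0, 360]) cube([337, 268, 36]);
cube([46, 46, 360]);
translate([291, 0, 0]) cube([46, 46, 360]);
translate([0, 222, 0]) cube([46, 46, 360]);
translate([291, 222, 0]) cube([46, 46, 360]);
translate([20, 38, 396]) {
  cube([297, 192, 8]);
  translate([0, 0, 8]) cube([297, 8, 173]);
  translate([0, 184, 8]) cube([297, 8, 173]);
  translate([0, 8, 8]) cube([8, 176, 173]);
  translate([289, 8, 8]) cube([8, 176, 173]);
}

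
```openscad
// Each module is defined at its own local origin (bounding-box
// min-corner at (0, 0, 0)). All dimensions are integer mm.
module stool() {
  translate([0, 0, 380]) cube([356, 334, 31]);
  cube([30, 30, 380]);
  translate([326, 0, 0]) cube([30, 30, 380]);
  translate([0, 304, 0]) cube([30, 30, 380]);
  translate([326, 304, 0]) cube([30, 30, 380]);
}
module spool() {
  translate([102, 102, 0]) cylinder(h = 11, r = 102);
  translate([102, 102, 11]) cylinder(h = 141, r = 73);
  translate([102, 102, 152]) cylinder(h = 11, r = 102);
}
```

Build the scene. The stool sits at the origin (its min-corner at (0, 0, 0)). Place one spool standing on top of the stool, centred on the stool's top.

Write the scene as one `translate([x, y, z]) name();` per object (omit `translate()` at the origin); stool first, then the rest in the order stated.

stool();
translate([76, 65, 411]) spool();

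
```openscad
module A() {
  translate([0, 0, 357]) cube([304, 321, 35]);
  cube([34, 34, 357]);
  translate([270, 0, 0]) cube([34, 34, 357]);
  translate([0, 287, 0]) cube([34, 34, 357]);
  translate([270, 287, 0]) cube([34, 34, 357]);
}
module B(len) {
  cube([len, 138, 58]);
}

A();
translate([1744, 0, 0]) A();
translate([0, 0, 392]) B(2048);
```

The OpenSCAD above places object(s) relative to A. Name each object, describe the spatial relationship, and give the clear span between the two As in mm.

A is a stool. B is a beam. A beam spans the tops of two stools. The clear span between the two stools is 1440 mm.

Second stool starts at x = 1744; first ends at x = 304; clear span = 1744 − 304 = 1440 mm.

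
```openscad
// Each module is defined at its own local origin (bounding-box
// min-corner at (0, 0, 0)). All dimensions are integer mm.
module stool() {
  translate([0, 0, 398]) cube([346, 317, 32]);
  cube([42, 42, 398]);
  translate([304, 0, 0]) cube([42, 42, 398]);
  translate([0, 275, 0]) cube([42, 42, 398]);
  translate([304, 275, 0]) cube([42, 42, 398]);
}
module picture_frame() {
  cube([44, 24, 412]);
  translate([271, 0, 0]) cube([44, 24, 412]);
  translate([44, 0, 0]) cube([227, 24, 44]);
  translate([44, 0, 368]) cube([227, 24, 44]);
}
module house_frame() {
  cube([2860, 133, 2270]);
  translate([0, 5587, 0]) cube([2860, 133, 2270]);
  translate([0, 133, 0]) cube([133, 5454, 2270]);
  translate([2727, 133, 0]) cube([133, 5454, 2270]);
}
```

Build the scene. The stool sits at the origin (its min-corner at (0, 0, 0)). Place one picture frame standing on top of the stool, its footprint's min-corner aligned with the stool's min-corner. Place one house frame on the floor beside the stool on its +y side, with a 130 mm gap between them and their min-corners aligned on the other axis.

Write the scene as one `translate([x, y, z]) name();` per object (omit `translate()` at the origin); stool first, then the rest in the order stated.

stool();
translate([0, 0, 430]) picture_frame();
translate([0, 447, 0]) house_frame();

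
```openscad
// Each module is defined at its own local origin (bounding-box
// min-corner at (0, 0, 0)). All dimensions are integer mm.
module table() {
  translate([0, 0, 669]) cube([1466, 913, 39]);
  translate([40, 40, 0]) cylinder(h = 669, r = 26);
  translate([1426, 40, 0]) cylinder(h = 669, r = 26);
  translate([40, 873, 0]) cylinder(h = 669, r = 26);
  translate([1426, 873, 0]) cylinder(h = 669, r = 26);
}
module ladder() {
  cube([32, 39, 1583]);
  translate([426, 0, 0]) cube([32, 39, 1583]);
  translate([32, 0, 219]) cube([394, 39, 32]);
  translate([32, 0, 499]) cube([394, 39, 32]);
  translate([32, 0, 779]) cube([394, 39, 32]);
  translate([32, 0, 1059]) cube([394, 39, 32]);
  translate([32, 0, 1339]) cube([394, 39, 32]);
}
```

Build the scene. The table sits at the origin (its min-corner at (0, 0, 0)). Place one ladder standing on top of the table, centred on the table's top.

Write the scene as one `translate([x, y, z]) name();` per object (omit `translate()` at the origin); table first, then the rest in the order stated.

table();
translate([504, 437, 708]) ladder();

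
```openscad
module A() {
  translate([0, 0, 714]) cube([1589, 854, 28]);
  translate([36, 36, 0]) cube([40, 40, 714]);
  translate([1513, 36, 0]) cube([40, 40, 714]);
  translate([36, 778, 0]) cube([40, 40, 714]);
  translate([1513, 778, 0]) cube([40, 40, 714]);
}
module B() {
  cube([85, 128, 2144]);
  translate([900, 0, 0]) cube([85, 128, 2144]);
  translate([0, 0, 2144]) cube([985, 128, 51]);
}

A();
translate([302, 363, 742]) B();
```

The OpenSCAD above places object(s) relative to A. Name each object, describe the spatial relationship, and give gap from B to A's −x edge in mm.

The door frame's min-x is at 302; the table's min-x is 0; gap = 302 mm.

A is a table. B is a door frame. The door frame is on top of the table, centred. The gap from the door frame to the table's −x edge is 302 mm.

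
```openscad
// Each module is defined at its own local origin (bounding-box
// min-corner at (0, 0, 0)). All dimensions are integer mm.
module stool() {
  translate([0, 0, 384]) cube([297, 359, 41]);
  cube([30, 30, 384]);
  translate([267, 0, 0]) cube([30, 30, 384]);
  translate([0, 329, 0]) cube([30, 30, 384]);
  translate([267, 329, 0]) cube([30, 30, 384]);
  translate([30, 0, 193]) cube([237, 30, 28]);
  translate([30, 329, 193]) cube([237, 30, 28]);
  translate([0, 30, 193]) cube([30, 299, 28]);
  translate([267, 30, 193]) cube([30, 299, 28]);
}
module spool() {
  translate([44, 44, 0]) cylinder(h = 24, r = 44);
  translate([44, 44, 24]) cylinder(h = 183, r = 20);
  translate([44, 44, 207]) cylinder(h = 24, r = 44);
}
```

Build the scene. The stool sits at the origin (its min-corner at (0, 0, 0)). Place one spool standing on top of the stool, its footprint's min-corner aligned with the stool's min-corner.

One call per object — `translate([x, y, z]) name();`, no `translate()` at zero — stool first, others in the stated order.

stool();
translate([0, 0, 425]) spool();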